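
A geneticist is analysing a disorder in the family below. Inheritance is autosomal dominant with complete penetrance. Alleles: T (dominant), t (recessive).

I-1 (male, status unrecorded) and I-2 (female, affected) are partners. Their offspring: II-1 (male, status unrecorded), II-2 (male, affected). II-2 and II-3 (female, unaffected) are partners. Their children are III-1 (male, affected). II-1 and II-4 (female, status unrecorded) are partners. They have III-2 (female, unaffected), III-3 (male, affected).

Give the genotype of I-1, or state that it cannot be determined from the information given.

I-1's phenotype is unrecorded, and no parent or child forces a single allele at both positions; consistent genotype assignments exist with I-1 as TT or Tt or tt.

cannot be determined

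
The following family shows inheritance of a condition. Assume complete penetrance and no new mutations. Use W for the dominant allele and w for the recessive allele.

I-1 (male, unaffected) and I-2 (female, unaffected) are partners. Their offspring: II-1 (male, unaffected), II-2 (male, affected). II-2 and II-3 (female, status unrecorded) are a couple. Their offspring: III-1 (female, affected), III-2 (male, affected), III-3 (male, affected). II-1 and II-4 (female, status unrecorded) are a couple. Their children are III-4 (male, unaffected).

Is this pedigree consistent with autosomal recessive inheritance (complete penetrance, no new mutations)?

Yes

A consistent assignment under autosomal recessive exists: I-1 Ww, I-2 Ww, II-1 WW, II-2 ww, II-3 Ww, II-4 WW, III-1 ww, III-2 ww, III-3 ww, III-4 WW.
In this assignment every recorded phenotype matches its genotype and every non-founder's genotype is obtainable from its parents' genotypes, so the pedigree is consistent.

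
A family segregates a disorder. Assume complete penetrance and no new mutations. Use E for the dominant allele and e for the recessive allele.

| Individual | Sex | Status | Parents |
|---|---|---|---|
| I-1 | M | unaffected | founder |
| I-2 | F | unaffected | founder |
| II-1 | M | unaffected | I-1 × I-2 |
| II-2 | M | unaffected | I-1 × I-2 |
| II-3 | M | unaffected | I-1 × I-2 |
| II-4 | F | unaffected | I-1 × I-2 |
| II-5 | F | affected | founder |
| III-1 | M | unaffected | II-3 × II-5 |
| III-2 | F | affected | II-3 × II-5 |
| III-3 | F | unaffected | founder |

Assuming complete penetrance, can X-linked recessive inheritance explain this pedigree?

No

Under X-linked recessive, III-1 (unaffected, male) cannot arise from II-3 (unaffected) × II-5 (affected).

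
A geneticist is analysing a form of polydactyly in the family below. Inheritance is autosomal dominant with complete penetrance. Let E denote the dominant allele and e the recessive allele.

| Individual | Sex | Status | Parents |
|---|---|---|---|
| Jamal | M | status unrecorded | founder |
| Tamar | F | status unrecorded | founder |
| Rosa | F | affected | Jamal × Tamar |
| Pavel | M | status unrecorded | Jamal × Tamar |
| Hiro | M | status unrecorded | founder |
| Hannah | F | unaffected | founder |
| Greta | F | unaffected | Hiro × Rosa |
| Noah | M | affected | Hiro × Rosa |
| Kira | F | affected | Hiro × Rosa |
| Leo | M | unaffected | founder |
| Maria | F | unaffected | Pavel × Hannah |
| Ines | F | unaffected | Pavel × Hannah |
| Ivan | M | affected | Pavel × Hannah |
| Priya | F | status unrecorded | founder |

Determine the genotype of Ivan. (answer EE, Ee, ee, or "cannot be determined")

From phenotype alone, Ivan is EE or Ee.
Ivan is affected so carries E and received e from Hannah (ee), so Ivan is Ee.

Ee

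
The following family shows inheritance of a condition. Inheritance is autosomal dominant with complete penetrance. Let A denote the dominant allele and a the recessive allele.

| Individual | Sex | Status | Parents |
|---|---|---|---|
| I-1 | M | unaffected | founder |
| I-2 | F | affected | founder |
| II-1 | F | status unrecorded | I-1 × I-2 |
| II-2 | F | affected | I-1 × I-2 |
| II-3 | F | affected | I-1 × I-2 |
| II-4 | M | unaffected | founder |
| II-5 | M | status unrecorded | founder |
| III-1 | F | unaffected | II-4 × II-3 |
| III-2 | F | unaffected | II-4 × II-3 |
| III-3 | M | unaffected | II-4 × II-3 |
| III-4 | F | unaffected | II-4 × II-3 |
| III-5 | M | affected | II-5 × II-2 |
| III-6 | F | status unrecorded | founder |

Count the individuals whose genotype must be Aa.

2

Obligate heterozygotes: II-2 is affected so carries A and received a from I-1 (aa), so II-2 is Aa; II-3 is affected so carries A and received a from I-1 (aa), so II-3 is Aa.
Every other individual is either homozygous by phenotype or has at least one consistent homozygous assignment, so the count is 2.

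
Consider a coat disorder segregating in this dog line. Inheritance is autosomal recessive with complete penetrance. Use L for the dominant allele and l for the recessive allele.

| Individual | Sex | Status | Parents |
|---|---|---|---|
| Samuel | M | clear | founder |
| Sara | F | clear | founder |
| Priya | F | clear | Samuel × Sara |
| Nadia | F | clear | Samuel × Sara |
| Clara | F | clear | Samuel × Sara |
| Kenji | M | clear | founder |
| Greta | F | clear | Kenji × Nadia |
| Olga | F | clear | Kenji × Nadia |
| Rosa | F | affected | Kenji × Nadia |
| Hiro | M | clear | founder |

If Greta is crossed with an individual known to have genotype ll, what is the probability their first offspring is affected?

Kenji is clear so carries L and passed l to Rosa (ll), so Kenji is Ll.
Nadia is clear so carries L and passed l to Rosa (ll), so Nadia is Ll.
Greta is a clear offspring of Kenji (Ll) × Nadia (Ll), whose cross gives 1/4 LL : 1/2 Ll : 1/4 ll; conditioning on being clear, Greta is LL with probability 1/3, Ll with probability 2/3.
Summing over parental genotype combinations, P(offspring is affected) = 2/3·1/2 = 1/3.

1/3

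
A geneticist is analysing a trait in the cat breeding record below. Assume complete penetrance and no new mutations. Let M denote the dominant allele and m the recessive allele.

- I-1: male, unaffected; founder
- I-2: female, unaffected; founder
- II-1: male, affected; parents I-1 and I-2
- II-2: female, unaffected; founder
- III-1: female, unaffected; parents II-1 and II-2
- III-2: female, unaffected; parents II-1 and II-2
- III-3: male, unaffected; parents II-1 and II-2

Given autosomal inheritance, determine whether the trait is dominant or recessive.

I-1 and I-2 are both unaffected yet have an affected child II-1. Under dominance, an affected child requires at least one affected parent, so the trait cannot be dominant.

recessive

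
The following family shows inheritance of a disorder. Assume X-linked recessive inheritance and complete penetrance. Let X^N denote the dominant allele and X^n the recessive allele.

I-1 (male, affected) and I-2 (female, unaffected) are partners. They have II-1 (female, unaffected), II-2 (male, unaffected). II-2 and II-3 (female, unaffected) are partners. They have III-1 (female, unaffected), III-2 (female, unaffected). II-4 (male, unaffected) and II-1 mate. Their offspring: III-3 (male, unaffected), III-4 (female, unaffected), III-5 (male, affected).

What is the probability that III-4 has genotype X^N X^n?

1/2

II-4 is unaffected, so II-4 is X^N Y.
II-1 is unaffected so carries N and received n from I-1 (X^n Y), so II-1 is X^N X^n.
Their cross gives offspring ratios 1/2 X^N X^N : 1/2 X^N X^n. Conditioning on III-4 being unaffected, P(X^N X^n) = 1/2 / 1 = 1/2.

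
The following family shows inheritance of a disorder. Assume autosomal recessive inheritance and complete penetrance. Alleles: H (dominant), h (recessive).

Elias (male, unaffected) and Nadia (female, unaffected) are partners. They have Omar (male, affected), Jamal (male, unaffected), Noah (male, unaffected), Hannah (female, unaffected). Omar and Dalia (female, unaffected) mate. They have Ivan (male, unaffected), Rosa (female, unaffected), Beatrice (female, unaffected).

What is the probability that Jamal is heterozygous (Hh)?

Elias is unaffected so carries H and passed h to Omar (hh), so Elias is Hh.
Nadia is unaffected so carries H and passed h to Omar (hh), so Nadia is Hh.
Their cross gives offspring ratios 1/4 HH : 1/2 Hh : 1/4 hh. Conditioning on Jamal being unaffected, P(Hh) = 1/2 / 3/4 = 2/3.

2/3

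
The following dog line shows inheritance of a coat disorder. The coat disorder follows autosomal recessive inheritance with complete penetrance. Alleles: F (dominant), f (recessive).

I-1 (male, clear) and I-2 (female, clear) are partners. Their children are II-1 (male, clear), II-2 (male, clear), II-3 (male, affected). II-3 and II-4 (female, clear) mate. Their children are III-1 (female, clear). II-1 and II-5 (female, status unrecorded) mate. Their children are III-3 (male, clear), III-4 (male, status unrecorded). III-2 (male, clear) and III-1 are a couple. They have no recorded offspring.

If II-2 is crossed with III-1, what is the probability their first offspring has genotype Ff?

I-1 is clear so carries F and passed f to II-3 (ff), so I-1 is Ff.
I-2 is clear so carries F and passed f to II-3 (ff), so I-2 is Ff.
II-2 is a clear offspring of I-1 (Ff) × I-2 (Ff), whose cross gives 1/4 FF : 1/2 Ff : 1/4 ff; conditioning on being clear, II-2 is FF with probability 1/3, Ff with probability 2/3.
III-1 is clear so carries F and received f from II-3 (ff), so III-1 is Ff.
Summing over parental genotype combinations, P(offspring has genotype Ff) = 1/3·1/2 + 2/3·1/2 = 1/2.

1/2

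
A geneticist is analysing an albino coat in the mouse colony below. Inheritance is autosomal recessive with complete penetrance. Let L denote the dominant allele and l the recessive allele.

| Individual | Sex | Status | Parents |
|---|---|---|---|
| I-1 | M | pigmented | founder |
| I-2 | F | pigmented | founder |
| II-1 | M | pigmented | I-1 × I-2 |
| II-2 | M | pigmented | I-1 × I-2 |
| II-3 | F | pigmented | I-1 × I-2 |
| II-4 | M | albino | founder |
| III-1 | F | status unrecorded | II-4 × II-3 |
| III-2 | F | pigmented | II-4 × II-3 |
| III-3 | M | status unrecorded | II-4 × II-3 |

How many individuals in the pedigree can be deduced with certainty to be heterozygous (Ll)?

Obligate heterozygotes: III-2 is pigmented so carries L and received l from II-4 (ll), so III-2 is Ll.
Every other individual is either homozygous by phenotype or has at least one consistent homozygous assignment, so the count is 1.

1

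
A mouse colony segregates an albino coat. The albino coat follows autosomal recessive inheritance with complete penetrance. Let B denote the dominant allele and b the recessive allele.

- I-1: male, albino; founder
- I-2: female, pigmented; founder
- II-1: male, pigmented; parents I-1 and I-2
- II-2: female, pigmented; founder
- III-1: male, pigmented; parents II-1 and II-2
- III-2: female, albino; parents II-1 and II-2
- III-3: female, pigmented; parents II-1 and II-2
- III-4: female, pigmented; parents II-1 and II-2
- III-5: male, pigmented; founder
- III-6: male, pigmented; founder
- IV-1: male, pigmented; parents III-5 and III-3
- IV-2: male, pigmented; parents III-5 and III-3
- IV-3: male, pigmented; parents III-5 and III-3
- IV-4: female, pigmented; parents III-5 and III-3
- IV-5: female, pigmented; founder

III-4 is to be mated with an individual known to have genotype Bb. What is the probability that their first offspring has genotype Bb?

II-1 is pigmented so carries B and received b from I-1 (bb), so II-1 is Bb.
II-2 is pigmented so carries B and passed b to III-2 (bb), so II-2 is Bb.
III-4 is a pigmented offspring of II-1 (Bb) × II-2 (Bb), whose cross gives 1/4 BB : 1/2 Bb : 1/4 bb; conditioning on being pigmented, III-4 is BB with probability 1/3, Bb with probability 2/3.
Summing over parental genotype combinations, P(offspring has genotype Bb) = 1/3·1/2 + 2/3·1/2 = 1/2.

1/2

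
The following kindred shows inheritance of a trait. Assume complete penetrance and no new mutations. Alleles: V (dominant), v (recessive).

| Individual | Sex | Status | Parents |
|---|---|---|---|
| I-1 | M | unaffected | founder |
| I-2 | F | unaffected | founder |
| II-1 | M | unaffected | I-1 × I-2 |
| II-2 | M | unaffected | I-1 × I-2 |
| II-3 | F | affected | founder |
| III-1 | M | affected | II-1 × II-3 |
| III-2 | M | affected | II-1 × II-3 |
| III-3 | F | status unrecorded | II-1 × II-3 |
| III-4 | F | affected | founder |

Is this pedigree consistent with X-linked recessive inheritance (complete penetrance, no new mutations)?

A consistent assignment under X-linked recessive exists: I-1 X^V Y, I-2 X^V X^V, II-1 X^V Y, II-2 X^V Y, II-3 X^v X^v, III-1 X^v Y, III-2 X^v Y, III-3 X^V X^v, III-4 X^v X^v.
In this assignment every recorded phenotype matches its genotype and every non-founder's genotype is obtainable from its parents' genotypes, so the pedigree is consistent.

Yes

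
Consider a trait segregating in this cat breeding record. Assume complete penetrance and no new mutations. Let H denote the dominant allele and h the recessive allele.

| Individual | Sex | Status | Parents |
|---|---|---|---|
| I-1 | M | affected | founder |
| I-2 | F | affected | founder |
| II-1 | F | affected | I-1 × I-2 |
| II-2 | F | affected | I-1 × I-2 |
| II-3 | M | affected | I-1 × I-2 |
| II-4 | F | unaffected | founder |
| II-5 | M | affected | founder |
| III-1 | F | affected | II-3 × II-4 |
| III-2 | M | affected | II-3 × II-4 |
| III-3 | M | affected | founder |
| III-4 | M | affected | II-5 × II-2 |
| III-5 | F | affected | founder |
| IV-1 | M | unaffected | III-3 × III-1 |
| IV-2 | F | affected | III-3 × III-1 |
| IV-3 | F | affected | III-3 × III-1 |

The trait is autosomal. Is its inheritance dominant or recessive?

III-3 and III-1 are both affected yet have an unaffected child IV-1. Under a recessive model two affected parents are homozygous and every child would be affected, so the trait cannot be recessive.

dominant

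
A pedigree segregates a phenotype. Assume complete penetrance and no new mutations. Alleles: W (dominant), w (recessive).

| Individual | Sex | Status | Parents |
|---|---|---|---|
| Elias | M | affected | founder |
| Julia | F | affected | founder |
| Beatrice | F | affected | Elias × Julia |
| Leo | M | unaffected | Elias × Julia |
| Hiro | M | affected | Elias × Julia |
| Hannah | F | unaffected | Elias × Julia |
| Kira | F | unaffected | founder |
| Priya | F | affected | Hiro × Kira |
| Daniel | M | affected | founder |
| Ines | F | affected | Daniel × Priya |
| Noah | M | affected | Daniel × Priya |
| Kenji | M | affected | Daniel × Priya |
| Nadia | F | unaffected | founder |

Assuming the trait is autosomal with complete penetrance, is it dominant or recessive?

dominant

Elias and Julia are both affected yet have an unaffected child Leo. Under a recessive model two affected parents are homozygous and every child would be affected, so the trait cannot be recessive.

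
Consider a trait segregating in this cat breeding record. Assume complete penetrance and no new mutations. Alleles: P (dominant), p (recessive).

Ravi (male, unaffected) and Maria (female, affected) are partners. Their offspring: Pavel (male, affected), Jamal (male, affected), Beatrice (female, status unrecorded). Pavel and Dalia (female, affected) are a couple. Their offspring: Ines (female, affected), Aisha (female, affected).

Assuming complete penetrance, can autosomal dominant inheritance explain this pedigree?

Yes

A consistent assignment under autosomal dominant exists: Ravi pp, Maria PP, Pavel Pp, Jamal Pp, Beatrice Pp, Dalia PP, Ines PP, Aisha PP.
In this assignment every recorded phenotype matches its genotype and every non-founder's genotype is obtainable from its parents' genotypes, so the pedigree is consistent.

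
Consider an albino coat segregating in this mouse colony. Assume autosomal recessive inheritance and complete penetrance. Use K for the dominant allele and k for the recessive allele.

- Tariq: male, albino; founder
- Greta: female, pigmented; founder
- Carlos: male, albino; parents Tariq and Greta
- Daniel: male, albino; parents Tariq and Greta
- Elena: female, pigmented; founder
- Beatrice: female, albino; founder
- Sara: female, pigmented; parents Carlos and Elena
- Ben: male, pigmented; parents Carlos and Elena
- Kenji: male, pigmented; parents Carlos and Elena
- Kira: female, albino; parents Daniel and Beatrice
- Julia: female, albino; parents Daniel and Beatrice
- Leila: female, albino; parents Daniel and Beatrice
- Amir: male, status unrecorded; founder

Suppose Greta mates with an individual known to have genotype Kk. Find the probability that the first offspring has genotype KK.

Greta is pigmented so carries K and passed k to Carlos (kk), so Greta is Kk.
The cross gives 1/4 KK : 1/2 Kk : 1/4 kk, so P(offspring has genotype KK) = 1/4.

1/4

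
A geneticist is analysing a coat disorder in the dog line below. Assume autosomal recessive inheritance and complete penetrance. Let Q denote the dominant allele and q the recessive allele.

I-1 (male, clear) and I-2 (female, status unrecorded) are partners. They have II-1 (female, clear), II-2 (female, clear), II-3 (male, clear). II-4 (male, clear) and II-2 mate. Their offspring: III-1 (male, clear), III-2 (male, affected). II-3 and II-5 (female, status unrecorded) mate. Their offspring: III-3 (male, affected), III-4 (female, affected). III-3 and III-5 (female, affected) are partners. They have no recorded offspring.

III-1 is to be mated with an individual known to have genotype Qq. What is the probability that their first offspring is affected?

1/6

II-4 is clear so carries Q and passed q to III-2 (qq), so II-4 is Qq.
II-2 is clear so carries Q and passed q to III-2 (qq), so II-2 is Qq.
III-1 is a clear offspring of II-4 (Qq) × II-2 (Qq), whose cross gives 1/4 QQ : 1/2 Qq : 1/4 qq; conditioning on being clear, III-1 is QQ with probability 1/3, Qq with probability 2/3.
Summing over parental genotype combinations, P(offspring is affected) = 2/3·1/4 = 1/6.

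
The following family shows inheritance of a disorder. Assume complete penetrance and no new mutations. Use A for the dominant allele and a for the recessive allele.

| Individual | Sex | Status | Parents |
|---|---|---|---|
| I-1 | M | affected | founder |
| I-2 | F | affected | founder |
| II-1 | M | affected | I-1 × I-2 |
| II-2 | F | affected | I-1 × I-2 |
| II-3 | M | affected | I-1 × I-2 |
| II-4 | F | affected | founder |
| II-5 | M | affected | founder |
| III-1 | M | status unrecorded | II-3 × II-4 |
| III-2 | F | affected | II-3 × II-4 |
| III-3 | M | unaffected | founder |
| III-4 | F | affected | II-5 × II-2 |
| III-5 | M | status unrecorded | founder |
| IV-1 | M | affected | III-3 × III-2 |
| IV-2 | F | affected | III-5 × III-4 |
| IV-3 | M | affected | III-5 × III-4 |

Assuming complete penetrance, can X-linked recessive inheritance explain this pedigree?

A consistent assignment under X-linked recessive exists: I-1 X^a Y, I-2 X^a X^a, II-1 X^a Y, II-2 X^a X^a, II-3 X^a Y, II-4 X^a X^a, II-5 X^a Y, III-1 X^a Y, III-2 X^a X^a, III-3 X^A Y, III-4 X^a X^a, III-5 X^a Y, IV-1 X^a Y, IV-2 X^a X^a, IV-3 X^a Y.
In this assignment every recorded phenotype matches its genotype and every non-founder's genotype is obtainable from its parents' genotypes, so the pedigree is consistent.

Yes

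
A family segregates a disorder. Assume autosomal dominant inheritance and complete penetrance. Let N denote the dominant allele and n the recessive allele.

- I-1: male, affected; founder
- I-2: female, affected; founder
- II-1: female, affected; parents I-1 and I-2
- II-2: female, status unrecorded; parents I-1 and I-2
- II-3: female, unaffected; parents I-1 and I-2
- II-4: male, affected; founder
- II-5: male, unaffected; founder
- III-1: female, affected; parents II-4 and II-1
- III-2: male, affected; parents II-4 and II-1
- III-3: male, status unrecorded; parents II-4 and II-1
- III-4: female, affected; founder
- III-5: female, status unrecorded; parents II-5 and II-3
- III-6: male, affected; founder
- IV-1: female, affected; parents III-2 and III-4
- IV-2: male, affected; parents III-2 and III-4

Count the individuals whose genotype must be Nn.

Obligate heterozygotes: I-1 is affected so carries N and passed n to II-3 (nn), so I-1 is Nn; I-2 is affected so carries N and passed n to II-3 (nn), so I-2 is Nn.
Every other individual is either homozygous by phenotype or has at least one consistent homozygous assignment, so the count is 2.

2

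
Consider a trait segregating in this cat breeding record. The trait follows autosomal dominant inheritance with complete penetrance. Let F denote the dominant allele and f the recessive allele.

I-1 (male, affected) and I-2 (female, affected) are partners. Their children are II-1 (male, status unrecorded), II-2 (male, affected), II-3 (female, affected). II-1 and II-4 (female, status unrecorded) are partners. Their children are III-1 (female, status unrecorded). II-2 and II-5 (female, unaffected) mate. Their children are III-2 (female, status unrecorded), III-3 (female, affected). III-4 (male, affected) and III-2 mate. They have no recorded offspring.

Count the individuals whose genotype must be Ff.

Obligate heterozygotes: III-3 is affected so carries F and received f from II-5 (ff), so III-3 is Ff.
Every other individual is either homozygous by phenotype or has at least one consistent homozygous assignment, so the count is 1.

1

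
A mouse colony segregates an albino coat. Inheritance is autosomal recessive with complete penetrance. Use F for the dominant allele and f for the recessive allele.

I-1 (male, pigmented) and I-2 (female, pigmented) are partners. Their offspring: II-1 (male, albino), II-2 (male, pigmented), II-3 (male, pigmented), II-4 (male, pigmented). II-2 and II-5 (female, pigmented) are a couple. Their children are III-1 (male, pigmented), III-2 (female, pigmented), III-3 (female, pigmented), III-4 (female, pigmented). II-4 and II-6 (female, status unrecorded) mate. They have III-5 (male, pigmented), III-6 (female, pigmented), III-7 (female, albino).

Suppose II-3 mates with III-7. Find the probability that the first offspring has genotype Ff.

2/3

I-1 is pigmented so carries F and passed f to II-1 (ff), so I-1 is Ff.
I-2 is pigmented so carries F and passed f to II-1 (ff), so I-2 is Ff.
II-3 is a pigmented offspring of I-1 (Ff) × I-2 (Ff), whose cross gives 1/4 FF : 1/2 Ff : 1/4 ff; conditioning on being pigmented, II-3 is FF with probability 1/3, Ff with probability 2/3.
III-7 is albino, so III-7 is ff.
Summing over parental genotype combinations, P(offspring has genotype Ff) = 1/3·1 + 2/3·1/2 = 2/3.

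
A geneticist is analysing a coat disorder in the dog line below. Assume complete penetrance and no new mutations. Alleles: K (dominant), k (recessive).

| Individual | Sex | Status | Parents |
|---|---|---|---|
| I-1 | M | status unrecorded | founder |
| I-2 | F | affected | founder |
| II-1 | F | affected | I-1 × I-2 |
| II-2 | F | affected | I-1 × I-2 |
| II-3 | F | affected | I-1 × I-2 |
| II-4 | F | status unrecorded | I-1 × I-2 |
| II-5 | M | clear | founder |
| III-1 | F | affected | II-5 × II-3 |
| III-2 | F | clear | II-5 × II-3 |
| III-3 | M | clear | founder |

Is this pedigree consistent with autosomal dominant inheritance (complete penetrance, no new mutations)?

Yes

A consistent assignment under autosomal dominant exists: I-1 KK, I-2 Kk, II-1 KK, II-2 KK, II-3 Kk, II-4 KK, II-5 kk, III-1 Kk, III-2 kk, III-3 kk.
In this assignment every recorded phenotype matches its genotype and every non-founder's genotype is obtainable from its parents' genotypes, so the pedigree is consistent.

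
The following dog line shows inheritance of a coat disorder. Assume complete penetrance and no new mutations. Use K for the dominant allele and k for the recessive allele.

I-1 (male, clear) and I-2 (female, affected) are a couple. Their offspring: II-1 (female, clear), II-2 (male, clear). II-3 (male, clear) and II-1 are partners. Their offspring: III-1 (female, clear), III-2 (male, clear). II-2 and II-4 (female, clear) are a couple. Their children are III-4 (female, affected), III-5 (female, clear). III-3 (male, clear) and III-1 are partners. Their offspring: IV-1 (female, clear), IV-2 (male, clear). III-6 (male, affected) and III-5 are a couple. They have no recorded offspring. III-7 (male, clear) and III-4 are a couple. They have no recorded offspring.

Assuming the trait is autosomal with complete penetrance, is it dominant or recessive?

II-2 and II-4 are both clear yet have an affected child III-4. Under dominance, an affected child requires at least one affected parent, so the trait cannot be dominant.

recessive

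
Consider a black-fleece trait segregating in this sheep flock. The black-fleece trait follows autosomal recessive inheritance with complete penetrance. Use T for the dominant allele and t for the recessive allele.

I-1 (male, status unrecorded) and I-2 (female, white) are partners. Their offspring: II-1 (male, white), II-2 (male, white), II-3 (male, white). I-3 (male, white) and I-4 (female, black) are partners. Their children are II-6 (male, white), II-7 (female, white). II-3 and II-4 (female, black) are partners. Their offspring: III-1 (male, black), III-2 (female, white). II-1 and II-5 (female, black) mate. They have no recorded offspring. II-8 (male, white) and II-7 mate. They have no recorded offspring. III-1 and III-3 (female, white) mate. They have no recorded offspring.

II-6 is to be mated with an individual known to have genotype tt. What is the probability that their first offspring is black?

1/2

II-6 is white so carries T and received t from I-4 (tt), so II-6 is Tt.
The cross gives 1/2 Tt : 1/2 tt, so P(offspring is black) = 1/2.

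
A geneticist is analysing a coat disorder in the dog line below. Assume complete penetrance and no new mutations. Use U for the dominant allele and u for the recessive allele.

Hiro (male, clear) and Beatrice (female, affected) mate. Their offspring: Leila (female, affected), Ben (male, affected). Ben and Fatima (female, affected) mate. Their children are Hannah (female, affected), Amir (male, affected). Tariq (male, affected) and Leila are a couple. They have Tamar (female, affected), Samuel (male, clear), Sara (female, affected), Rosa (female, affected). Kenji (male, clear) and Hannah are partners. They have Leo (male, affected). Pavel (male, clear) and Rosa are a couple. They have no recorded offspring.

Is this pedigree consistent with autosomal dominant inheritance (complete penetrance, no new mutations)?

Yes

A consistent assignment under autosomal dominant exists: Hiro uu, Beatrice UU, Leila Uu, Ben Uu, Fatima UU, Tariq Uu, Hannah UU, Amir UU, Kenji uu, Tamar UU, Samuel uu, Sara UU, Rosa UU, Pavel uu, Leo Uu.
In this assignment every recorded phenotype matches its genotype and every non-founder's genotype is obtainable from its parents' genotypes, so the pedigree is consistent.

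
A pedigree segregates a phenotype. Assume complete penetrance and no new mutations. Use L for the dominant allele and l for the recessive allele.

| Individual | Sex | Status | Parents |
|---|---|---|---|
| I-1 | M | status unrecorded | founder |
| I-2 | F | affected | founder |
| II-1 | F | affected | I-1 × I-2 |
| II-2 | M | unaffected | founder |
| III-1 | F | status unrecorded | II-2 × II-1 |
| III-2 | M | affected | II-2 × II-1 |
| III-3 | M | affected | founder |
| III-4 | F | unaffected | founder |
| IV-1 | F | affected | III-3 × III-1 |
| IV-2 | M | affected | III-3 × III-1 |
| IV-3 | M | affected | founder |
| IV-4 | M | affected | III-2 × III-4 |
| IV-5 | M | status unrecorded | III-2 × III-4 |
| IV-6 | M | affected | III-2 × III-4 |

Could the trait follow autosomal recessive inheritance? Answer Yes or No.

Yes

A consistent assignment under autosomal recessive exists: I-1 Ll, I-2 ll, II-1 ll, II-2 Ll, III-1 Ll, III-2 ll, III-3 ll, III-4 Ll, IV-1 ll, IV-2 ll, IV-3 ll, IV-4 ll, IV-5 Ll, IV-6 ll.
In this assignment every recorded phenotype matches its genotype and every non-founder's genotype is obtainable from its parents' genotypes, so the pedigree is consistent.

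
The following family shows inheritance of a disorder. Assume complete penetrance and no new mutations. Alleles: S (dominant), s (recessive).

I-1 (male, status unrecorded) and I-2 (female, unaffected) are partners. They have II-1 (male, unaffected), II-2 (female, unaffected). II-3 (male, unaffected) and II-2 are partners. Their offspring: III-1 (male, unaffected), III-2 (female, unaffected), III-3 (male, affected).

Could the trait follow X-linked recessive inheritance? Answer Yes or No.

Yes

A consistent assignment under X-linked recessive exists: I-1 X^S Y, I-2 X^S X^s, II-1 X^S Y, II-2 X^S X^s, II-3 X^S Y, III-1 X^S Y, III-2 X^S X^S, III-3 X^s Y.
In this assignment every recorded phenotype matches its genotype and every non-founder's genotype is obtainable from its parents' genotypes, so the pedigree is consistent.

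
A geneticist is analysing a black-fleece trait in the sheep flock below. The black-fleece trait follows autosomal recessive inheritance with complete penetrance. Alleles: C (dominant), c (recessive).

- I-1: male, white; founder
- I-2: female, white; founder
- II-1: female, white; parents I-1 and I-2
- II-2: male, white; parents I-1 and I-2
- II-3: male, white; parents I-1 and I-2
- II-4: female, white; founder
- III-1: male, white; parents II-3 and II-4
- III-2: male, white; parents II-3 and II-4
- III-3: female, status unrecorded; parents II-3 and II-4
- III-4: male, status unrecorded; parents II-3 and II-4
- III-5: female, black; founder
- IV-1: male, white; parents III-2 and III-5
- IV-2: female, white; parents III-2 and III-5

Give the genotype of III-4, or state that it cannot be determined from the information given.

cannot be determined

III-4's phenotype is unrecorded, and no parent or child forces a single allele at both positions; consistent genotype assignments exist with III-4 as CC or Cc or cc.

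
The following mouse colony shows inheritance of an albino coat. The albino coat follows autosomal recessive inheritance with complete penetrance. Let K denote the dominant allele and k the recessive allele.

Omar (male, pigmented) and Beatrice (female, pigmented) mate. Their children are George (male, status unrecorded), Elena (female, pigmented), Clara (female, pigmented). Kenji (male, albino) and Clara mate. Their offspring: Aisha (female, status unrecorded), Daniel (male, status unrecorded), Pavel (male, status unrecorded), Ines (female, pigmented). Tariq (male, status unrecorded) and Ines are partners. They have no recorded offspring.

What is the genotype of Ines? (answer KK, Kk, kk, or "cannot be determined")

From phenotype alone, Ines is KK or Kk.
Ines is pigmented so carries K and received k from Kenji (kk), so Ines is Kk.

Kk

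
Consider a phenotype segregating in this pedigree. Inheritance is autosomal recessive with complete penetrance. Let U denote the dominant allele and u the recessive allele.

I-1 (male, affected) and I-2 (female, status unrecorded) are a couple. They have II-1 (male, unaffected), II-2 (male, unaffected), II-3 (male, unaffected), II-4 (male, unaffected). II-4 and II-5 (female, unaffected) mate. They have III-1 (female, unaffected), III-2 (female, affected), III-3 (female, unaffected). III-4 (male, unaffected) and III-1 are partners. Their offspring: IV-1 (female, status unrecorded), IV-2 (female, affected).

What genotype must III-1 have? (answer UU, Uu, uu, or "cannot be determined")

Uu

From phenotype alone, III-1 is UU or Uu.
III-1 is unaffected so carries U and passed u to IV-2 (uu), so III-1 is Uu.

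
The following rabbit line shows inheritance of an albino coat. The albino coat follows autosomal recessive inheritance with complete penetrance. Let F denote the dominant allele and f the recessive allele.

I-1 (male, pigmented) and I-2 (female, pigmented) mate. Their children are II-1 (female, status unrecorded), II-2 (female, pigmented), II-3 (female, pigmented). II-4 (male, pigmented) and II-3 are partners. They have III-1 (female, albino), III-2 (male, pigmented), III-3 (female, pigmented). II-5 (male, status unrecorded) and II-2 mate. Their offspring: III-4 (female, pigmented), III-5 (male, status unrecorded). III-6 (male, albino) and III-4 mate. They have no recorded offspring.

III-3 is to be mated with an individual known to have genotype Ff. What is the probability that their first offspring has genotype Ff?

II-4 is pigmented so carries F and passed f to III-1 (ff), so II-4 is Ff.
II-3 is pigmented so carries F and passed f to III-1 (ff), so II-3 is Ff.
III-3 is a pigmented offspring of II-4 (Ff) × II-3 (Ff), whose cross gives 1/4 FF : 1/2 Ff : 1/4 ff; conditioning on being pigmented, III-3 is FF with probability 1/3, Ff with probability 2/3.
Summing over parental genotype combinations, P(offspring has genotype Ff) = 1/3·1/2 + 2/3·1/2 = 1/2.

1/2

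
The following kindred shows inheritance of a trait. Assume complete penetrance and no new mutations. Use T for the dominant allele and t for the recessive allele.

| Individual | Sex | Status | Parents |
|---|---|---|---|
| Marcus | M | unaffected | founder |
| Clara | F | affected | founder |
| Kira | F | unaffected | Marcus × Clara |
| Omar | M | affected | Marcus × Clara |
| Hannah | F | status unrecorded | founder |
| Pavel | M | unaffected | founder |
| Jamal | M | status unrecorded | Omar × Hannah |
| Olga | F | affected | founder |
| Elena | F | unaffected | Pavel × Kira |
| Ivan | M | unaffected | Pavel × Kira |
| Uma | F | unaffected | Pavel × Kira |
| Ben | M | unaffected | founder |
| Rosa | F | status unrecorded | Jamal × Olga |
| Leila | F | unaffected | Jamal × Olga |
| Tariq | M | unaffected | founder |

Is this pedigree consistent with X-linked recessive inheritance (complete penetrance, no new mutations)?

A consistent assignment under X-linked recessive exists: Marcus X^T Y, Clara X^t X^t, Kira X^T X^t, Omar X^t Y, Hannah X^T X^T, Pavel X^T Y, Jamal X^T Y, Olga X^t X^t, Elena X^T X^T, Ivan X^T Y, Uma X^T X^T, Ben X^T Y, Rosa X^T X^t, Leila X^T X^t, Tariq X^T Y.
In this assignment every recorded phenotype matches its genotype and every non-founder's genotype is obtainable from its parents' genotypes, so the pedigree is consistent.

Yes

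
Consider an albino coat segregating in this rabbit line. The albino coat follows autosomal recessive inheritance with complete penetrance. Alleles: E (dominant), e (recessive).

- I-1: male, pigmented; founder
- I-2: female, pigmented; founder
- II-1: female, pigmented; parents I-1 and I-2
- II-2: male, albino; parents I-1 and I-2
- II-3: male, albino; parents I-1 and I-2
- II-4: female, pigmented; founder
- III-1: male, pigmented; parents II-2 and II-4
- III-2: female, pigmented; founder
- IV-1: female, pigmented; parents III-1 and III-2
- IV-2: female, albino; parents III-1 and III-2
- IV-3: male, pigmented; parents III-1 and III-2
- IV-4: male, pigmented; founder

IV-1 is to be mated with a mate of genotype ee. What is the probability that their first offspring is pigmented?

2/3

III-1 is pigmented so carries E and received e from II-2 (ee), so III-1 is Ee.
III-2 is pigmented so carries E and passed e to IV-2 (ee), so III-2 is Ee.
IV-1 is a pigmented offspring of III-1 (Ee) × III-2 (Ee), whose cross gives 1/4 EE : 1/2 Ee : 1/4 ee; conditioning on being pigmented, IV-1 is EE with probability 1/3, Ee with probability 2/3.
Summing over parental genotype combinations, P(offspring is pigmented) = 1/3·1 + 2/3·1/2 = 2/3.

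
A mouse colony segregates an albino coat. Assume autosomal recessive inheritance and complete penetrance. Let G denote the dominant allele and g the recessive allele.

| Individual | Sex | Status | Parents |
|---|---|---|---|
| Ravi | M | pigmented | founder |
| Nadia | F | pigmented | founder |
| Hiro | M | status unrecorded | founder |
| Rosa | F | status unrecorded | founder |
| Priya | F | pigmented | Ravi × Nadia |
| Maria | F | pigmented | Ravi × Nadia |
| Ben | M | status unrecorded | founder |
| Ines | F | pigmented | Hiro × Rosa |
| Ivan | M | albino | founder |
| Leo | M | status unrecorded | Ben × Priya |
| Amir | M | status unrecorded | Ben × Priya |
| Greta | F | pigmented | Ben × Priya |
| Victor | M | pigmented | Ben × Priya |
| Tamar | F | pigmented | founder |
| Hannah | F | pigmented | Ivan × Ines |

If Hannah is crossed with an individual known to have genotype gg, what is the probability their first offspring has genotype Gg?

Hannah is pigmented so carries G and received g from Ivan (gg), so Hannah is Gg.
The cross gives 1/2 Gg : 1/2 gg, so P(offspring has genotype Gg) = 1/2.

1/2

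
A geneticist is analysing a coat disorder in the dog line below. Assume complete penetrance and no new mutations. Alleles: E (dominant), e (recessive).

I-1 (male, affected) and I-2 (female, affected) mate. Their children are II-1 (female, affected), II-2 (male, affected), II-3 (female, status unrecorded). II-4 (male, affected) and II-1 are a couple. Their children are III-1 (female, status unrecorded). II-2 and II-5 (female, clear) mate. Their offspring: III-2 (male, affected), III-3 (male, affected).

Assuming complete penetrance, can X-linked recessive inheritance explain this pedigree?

Yes

A consistent assignment under X-linked recessive exists: I-1 X^e Y, I-2 X^e X^e, II-1 X^e X^e, II-2 X^e Y, II-3 X^e X^e, II-4 X^e Y, II-5 X^E X^e, III-1 X^e X^e, III-2 X^e Y, III-3 X^e Y.
In this assignment every recorded phenotype matches its genotype and every non-founder's genotype is obtainable from its parents' genotypes, so the pedigree is consistent.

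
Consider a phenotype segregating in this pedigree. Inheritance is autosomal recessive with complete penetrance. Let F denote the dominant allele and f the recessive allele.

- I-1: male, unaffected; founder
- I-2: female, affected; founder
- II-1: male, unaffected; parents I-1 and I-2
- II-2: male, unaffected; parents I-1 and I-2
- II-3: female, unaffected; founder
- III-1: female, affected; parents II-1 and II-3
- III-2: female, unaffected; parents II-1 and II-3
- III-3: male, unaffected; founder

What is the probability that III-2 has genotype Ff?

2/3

II-1 is unaffected so carries F and received f from I-2 (ff), so II-1 is Ff.
II-3 is unaffected so carries F and passed f to III-1 (ff), so II-3 is Ff.
Their cross gives offspring ratios 1/4 FF : 1/2 Ff : 1/4 ff. Conditioning on III-2 being unaffected, P(Ff) = 1/2 / 3/4 = 2/3.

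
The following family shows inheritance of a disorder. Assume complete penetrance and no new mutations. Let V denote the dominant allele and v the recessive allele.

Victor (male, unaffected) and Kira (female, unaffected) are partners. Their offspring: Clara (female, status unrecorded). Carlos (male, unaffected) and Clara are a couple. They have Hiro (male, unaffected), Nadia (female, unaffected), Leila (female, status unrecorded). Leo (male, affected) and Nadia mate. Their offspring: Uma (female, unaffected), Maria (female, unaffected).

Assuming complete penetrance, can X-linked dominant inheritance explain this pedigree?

No

Under X-linked dominant, Uma (unaffected, female) cannot arise from Leo (affected) × Nadia (unaffected).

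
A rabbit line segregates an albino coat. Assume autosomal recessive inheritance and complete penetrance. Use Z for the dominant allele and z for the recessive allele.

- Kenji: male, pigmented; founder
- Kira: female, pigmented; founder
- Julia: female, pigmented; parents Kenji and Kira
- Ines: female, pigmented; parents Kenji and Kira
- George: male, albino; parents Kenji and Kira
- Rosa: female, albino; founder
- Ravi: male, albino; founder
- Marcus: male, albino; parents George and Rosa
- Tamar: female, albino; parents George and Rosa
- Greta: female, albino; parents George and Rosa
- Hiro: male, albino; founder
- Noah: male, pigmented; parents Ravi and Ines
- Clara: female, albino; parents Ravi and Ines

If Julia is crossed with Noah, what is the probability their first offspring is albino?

Kenji is pigmented so carries Z and passed z to George (zz), so Kenji is Zz.
Kira is pigmented so carries Z and passed z to George (zz), so Kira is Zz.
Julia is a pigmented offspring of Kenji (Zz) × Kira (Zz), whose cross gives 1/4 ZZ : 1/2 Zz : 1/4 zz; conditioning on being pigmented, Julia is ZZ with probability 1/3, Zz with probability 2/3.
Noah is pigmented so carries Z and received z from Ravi (zz), so Noah is Zz.
Summing over parental genotype combinations, P(offspring is albino) = 2/3·1/4 = 1/6.

1/6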